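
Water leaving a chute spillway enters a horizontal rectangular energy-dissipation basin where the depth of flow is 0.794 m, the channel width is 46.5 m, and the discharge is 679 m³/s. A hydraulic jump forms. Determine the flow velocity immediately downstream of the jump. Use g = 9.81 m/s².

V₂ = 2.08 m/s

q = Q/b = 679/46.5 = 14.6 m²/s; V₁ = q/y₁ = 18.4 m/s. Fr₁ = V₁/√(g·y₁) = 6.59.
Sequent-depth ratio: y₂/y₁ = ½[√(1 + 8Fr₁²) − 1] = ½[√348.4 − 1] = 8.83.
y₂ = 8.83 × 0.794 = 7.01 m.
V₂ = q/y₂ = 14.6/7.01 = 2.08 m/s.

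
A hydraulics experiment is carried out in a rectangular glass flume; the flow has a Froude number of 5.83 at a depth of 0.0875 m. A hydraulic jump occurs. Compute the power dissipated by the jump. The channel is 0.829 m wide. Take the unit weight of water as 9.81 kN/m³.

P = 3.35 kW

Fr₁ = 5.83 (given).
Bélanger equation: y₂/y₁ = ½[√(1 + 8Fr₁²) − 1] = ½[√272.9 − 1] = 7.76.
y₂ = 7.76 × 0.0875 = 0.679 m.
V₁ = Fr₁·√(g·y₁) = 5.83×√(9.81×0.0875) = 5.40 m/s; q = V₁·y₁ = 0.473 m²/s. V₂ = q/y₂ = 0.473/0.679 = 0.696 m/s. E₁ = y₁ + V₁²/2g = 1.57 m; E₂ = y₂ + V₂²/2g = 0.704 m. ΔE = E₁ − E₂ = 0.871 m.
Q = q·b = 0.473 × 0.829 = 0.392 m³/s. P = γ·Q·ΔE = 9.81 × 0.392 × 0.871 = 3.35 kW.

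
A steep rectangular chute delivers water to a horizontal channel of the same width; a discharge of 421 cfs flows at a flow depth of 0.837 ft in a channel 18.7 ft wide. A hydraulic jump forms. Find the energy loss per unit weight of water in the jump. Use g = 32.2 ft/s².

ΔE = 6.10 ft

q = Q/b = 421/18.7 = 22.5 ft²/s; V₁ = q/y₁ = 26.9 ft/s. Fr₁ = V₁/√(g·y₁) = 5.18.
From the momentum equation for a rectangular channel, y₂/y₁ = ½[√(1 + 8Fr₁²) − 1] = ½[√215.8 − 1] = 6.84.
y₂ = 6.84 × 0.837 = 5.73 ft.
V₂ = q/y₂ = 22.5/5.73 = 3.93 ft/s. E₁ = y₁ + V₁²/2g = 12.1 ft; E₂ = y₂ + V₂²/2g = 5.97 ft. ΔE = E₁ − E₂ = 6.10 ft.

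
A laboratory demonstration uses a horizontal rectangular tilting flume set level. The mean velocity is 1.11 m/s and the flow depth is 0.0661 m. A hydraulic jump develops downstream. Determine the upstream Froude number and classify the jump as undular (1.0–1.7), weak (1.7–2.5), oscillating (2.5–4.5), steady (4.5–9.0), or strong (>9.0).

Fr₁ = V₁/√(g·y₁) = 1.11/√(9.81×0.0661) = 1.38.
Fr₁ = 1.38 lies in the undular range.

Fr₁ = 1.38; undular jump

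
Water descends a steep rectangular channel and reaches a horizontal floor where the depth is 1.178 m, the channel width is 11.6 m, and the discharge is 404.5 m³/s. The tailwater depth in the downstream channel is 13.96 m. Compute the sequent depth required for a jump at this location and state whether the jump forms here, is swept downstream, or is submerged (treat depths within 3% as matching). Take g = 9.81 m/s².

q = Q/b = 404.5/11.6 = 34.87 m²/s; V₁ = q/y₁ = 29.60 m/s. Fr₁ = V₁/√(g·y₁) = 8.708.
From the momentum equation for a rectangular channel, y₂/y₁ = ½[√(1 + 8Fr₁²) − 1] = ½[√607.61 − 1] = 11.82.
y₂ = 11.82 × 1.178 = 13.93 m.
Tailwater y_tw = 13.96 m: y_tw ≈ y₂, so the jump forms here.

y₂ = 13.93 m; the jump forms here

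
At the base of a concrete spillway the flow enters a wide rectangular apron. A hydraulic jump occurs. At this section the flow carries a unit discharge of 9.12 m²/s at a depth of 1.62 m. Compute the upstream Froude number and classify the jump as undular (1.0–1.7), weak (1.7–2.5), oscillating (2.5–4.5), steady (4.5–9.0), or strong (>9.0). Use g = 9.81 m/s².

V₁ = q/y₁ = 9.12/1.62 = 5.63 m/s. Fr₁ = V₁/√(g·y₁) = 5.63/√(9.81×1.62) = 1.41.
Fr₁ = 1.41 lies in the undular range.

Fr₁ = 1.41; undular jump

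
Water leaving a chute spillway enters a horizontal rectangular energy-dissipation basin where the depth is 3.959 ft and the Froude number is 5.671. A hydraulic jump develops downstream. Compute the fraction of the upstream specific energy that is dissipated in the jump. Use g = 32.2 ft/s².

ΔE/E₁ = 0.542 (54.2%)

Fr₁ = 5.671 (given).
Sequent-depth ratio: y₂/y₁ = ½[√(1 + 8Fr₁²) − 1] = ½[√258.28 − 1] = 7.536.
y₂ = 7.536 × 3.959 = 29.83 ft.
E₁ = y₁(1 + Fr₁²/2) = 3.959×(1 + 5.671²/2) = 67.62 ft. ΔE = (y₂ − y₁)³/(4y₁y₂) = 36.67 ft. ΔE/E₁ = 36.67/67.62 = 0.542.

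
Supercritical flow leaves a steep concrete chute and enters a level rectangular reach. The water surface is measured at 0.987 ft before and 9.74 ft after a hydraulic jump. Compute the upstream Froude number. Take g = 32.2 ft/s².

For a rectangular channel the momentum equation gives q² = ½·g·y₁·y₂·(y₁ + y₂) = ½×32.2×0.987×9.74×10.7 = 1660.
q = √1660 = 40.7 ft²/s.
V₁ = q/y₁ = 41.3 ft/s; Fr₁ = V₁/√(g·y₁) = 7.32.

Fr₁ = 7.32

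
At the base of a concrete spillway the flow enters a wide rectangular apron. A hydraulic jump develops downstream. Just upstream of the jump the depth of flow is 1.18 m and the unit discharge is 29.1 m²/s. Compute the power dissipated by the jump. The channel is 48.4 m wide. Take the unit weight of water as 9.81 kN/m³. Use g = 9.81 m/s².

V₁ = q/y₁ = 29.1/1.18 = 24.7 m/s. Fr₁ = V₁/√(g·y₁) = 24.7/√(9.81×1.18) = 7.25.
Conjugate-depth relation: y₂/y₁ = ½[√(1 + 8Fr₁²) − 1] = ½[√421.3 − 1] = 9.76.
y₂ = 9.76 × 1.18 = 11.5 m.
Head loss: ΔE = (y₂ − y₁)³/(4y₁y₂) = (11.5 − 1.18)³/(4×1.18×11.5) = 1106/54.4 = 20.3 m.
Q = q·b = 29.1 × 48.4 = 1408 m³/s. P = γ·Q·ΔE = 9.81 × 1408 × 20.3 = 280922 kW.

P = 280922 kW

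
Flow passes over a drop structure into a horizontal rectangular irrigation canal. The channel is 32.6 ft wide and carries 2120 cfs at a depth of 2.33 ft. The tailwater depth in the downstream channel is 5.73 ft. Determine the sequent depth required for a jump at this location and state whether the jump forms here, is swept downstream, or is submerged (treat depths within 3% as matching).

q = Q/b = 2120/32.6 = 65.0 ft²/s; V₁ = q/y₁ = 27.9 ft/s. Fr₁ = V₁/√(g·y₁) = 3.22.
Bélanger equation: y₂/y₁ = ½[√(1 + 8Fr₁²) − 1] = ½[√84.06 − 1] = 4.08.
y₂ = 4.08 × 2.33 = 9.52 ft.
Tailwater y_tw = 5.73 ft: y_tw < y₂, so the jump is swept downstream.

y₂ = 9.52 ft; the jump is swept downstream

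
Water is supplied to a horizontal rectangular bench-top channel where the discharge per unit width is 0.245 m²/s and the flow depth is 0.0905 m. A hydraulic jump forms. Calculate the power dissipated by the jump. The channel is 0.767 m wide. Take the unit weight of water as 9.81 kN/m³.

P = 0.203 kW

V₁ = q/y₁ = 0.245/0.0905 = 2.71 m/s. Fr₁ = V₁/√(g·y₁) = 2.71/√(9.81×0.0905) = 2.87.
From the momentum equation for a rectangular channel, y₂/y₁ = ½[√(1 + 8Fr₁²) − 1] = ½[√67.04 − 1] = 3.59.
y₂ = 3.59 × 0.0905 = 0.325 m.
Head loss: ΔE = (y₂ − y₁)³/(4y₁y₂) = (0.325 − 0.0905)³/(4×0.0905×0.325) = 0.0129/0.118 = 0.110 m.
Q = q·b = 0.245 × 0.767 = 0.188 m³/s. P = γ·Q·ΔE = 9.81 × 0.188 × 0.110 = 0.203 kW.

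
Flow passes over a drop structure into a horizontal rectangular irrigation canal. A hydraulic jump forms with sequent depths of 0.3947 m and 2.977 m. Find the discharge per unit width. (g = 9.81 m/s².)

For a rectangular channel the momentum equation gives q² = ½·g·y₁·y₂·(y₁ + y₂) = ½×9.81×0.3947×2.977×3.372 = 19.43.
q = √19.43 = 4.408 m²/s.

q = 4.408 m²/s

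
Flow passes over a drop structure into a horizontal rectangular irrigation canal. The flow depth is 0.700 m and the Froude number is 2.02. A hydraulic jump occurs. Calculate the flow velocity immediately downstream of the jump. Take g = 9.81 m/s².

V₂ = 2.21 m/s

Fr₁ = 2.02 (given).
Sequent-depth ratio: y₂/y₁ = ½[√(1 + 8Fr₁²) − 1] = ½[√33.64 − 1] = 2.40.
y₂ = 2.40 × 0.700 = 1.68 m.
V₁ = Fr₁·√(g·y₁) = 2.02×√(9.81×0.700) = 5.29 m/s; q = V₁·y₁ = 3.71 m²/s.
V₂ = q/y₂ = 3.71/1.68 = 2.21 m/s.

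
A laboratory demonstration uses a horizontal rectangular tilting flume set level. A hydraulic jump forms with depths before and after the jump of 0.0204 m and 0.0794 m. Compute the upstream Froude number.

For a rectangular channel the momentum equation gives q² = ½·g·y₁·y₂·(y₁ + y₂) = ½×9.81×0.0204×0.0794×0.0998 = 0.000793.
q = √0.000793 = 0.0282 m²/s.
V₁ = q/y₁ = 1.38 m/s; Fr₁ = V₁/√(g·y₁) = 3.09.

Fr₁ = 3.09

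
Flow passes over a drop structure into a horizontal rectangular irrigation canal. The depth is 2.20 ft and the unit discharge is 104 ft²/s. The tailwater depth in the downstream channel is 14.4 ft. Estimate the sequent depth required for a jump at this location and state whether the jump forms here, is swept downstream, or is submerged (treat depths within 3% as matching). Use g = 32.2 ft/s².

V₁ = q/y₁ = 104/2.20 = 47.3 ft/s. Fr₁ = V₁/√(g·y₁) = 47.3/√(32.2×2.20) = 5.62.
Bélanger equation: y₂/y₁ = ½[√(1 + 8Fr₁²) − 1] = ½[√253.4 − 1] = 7.46.
y₂ = 7.46 × 2.20 = 16.4 ft.
Tailwater y_tw = 14.4 ft: y_tw < y₂, so the jump is swept downstream.

y₂ = 16.4 ft; the jump is swept downstream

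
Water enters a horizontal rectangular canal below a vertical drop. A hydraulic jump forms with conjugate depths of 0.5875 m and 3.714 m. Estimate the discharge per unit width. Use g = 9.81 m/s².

For a rectangular channel the momentum equation gives q² = ½·g·y₁·y₂·(y₁ + y₂) = ½×9.81×0.5875×3.714×4.301 = 46.04.
q = √46.04 = 6.785 m²/s.

q = 6.785 m²/s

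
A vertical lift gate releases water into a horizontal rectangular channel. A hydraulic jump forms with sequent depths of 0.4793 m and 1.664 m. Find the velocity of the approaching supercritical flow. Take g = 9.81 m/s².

For a rectangular channel the momentum equation gives q² = ½·g·y₁·y₂·(y₁ + y₂) = ½×9.81×0.4793×1.664×2.143 = 8.385.
q = √8.385 = 2.896 m²/s.
V₁ = q/y₁ = 2.896/0.4793 = 6.041 m/s.

V₁ = 6.041 m/s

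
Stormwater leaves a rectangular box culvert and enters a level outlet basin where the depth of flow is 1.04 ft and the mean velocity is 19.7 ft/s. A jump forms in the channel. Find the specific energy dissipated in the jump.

ΔE = 2.23 ft

Fr₁ = V₁/√(g·y₁) = 19.7/√(32.2×1.04) = 3.40.
From the momentum equation for a rectangular channel, y₂/y₁ = ½[√(1 + 8Fr₁²) − 1] = ½[√93.71 − 1] = 4.34.
y₂ = 4.34 × 1.04 = 4.51 ft.
Head loss: ΔE = (y₂ − y₁)³/(4y₁y₂) = (4.51 − 1.04)³/(4×1.04×4.51) = 41.9/18.8 = 2.23 ft.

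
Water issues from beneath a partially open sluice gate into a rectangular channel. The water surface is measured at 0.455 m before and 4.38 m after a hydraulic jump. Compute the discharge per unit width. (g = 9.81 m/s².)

For a rectangular channel the momentum equation gives q² = ½·g·y₁·y₂·(y₁ + y₂) = ½×9.81×0.455×4.38×4.83 = 47.3.
q = √47.3 = 6.87 m²/s.

q = 6.87 m²/s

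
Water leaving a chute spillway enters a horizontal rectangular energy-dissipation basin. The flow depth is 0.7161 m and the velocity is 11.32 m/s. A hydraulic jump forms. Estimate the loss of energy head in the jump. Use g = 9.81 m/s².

Fr₁ = V₁/√(g·y₁) = 11.32/√(9.81×0.7161) = 4.271.
From the momentum equation for a rectangular channel, y₂/y₁ = ½[√(1 + 8Fr₁²) − 1] = ½[√146.93 − 1] = 5.561.
y₂ = 5.561 × 0.7161 = 3.982 m.
q = V₁·y₁ = 11.32 × 0.7161 = 8.106 m²/s. V₂ = q/y₂ = 8.106/3.982 = 2.036 m/s. E₁ = y₁ + V₁²/2g = 7.247 m; E₂ = y₂ + V₂²/2g = 4.193 m. ΔE = E₁ − E₂ = 3.054 m.

ΔE = 3.054 m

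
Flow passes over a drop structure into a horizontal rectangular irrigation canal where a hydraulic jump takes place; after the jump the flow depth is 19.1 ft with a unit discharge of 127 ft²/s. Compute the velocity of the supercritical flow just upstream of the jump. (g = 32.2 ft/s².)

V₁ = 52.1 ft/s

V₂ = q/y₂ = 127/19.1 = 6.65 ft/s; Fr₂ = V₂/√(g·y₂) = 0.268.
Applying the sequent-depth relation in reverse, y₁/y₂ = ½[√(1 + 8Fr₂²) − 1] = ½[√1.575 − 1] = 0.128.
y₁ = 0.128 × 19.1 = 2.44 ft.
V₁ = q/y₁ = 127/2.44 = 52.1 ft/s.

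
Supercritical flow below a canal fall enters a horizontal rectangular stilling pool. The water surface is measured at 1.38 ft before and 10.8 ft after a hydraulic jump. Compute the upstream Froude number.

For a rectangular channel the momentum equation gives q² = ½·g·y₁·y₂·(y₁ + y₂) = ½×32.2×1.38×10.8×12.2 = 2923.
q = √2923 = 54.1 ft²/s.
V₁ = q/y₁ = 39.2 ft/s; Fr₁ = V₁/√(g·y₁) = 5.88.

Fr₁ = 5.88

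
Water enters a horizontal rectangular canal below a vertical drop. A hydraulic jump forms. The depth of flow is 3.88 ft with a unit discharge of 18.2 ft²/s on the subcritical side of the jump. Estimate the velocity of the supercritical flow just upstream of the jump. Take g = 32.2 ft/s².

V₂ = q/y₂ = 18.2/3.88 = 4.69 ft/s; Fr₂ = V₂/√(g·y₂) = 0.420.
The Bélanger relation is symmetric: y₁/y₂ = ½[√(1 + 8Fr₂²) − 1] = ½[√2.409 − 1] = 0.276.
y₁ = 0.276 × 3.88 = 1.07 ft.
V₁ = q/y₁ = 18.2/1.07 = 17.0 ft/s.

V₁ = 17.0 ft/s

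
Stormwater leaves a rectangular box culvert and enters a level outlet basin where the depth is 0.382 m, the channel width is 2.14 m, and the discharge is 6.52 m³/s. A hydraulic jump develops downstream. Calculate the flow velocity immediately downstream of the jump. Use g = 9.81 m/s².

q = Q/b = 6.52/2.14 = 3.05 m²/s; V₁ = q/y₁ = 7.98 m/s. Fr₁ = V₁/√(g·y₁) = 4.12.
From the momentum equation for a rectangular channel, y₂/y₁ = ½[√(1 + 8Fr₁²) − 1] = ½[√136.8 − 1] = 5.35.
y₂ = 5.35 × 0.382 = 2.04 m.
V₂ = q/y₂ = 3.05/2.04 = 1.49 m/s.

V₂ = 1.49 m/s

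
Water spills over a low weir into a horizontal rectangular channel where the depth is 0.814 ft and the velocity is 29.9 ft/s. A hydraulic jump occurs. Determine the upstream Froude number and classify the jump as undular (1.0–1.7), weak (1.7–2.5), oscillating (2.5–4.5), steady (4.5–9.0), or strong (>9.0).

Fr₁ = 5.84; steady jump

Fr₁ = V₁/√(g·y₁) = 29.9/√(32.2×0.814) = 5.84.
Fr₁ = 5.84 lies in the steady range.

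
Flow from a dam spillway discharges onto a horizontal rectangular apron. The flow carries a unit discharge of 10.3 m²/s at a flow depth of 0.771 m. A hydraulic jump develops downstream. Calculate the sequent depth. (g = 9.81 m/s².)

V₁ = q/y₁ = 10.3/0.771 = 13.4 m/s. Fr₁ = V₁/√(g·y₁) = 13.4/√(9.81×0.771) = 4.86.
Bélanger equation: y₂/y₁ = ½[√(1 + 8Fr₁²) − 1] = ½[√189.8 − 1] = 6.39.
y₂ = 6.39 × 0.771 = 4.93 m.

y₂ = 4.93 m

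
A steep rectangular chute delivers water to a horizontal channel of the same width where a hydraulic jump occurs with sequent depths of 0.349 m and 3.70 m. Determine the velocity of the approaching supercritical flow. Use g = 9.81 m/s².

For a rectangular channel the momentum equation gives q² = ½·g·y₁·y₂·(y₁ + y₂) = ½×9.81×0.349×3.70×4.05 = 25.6.
q = √25.6 = 5.06 m²/s.
V₁ = q/y₁ = 5.06/0.349 = 14.5 m/s.

V₁ = 14.5 m/s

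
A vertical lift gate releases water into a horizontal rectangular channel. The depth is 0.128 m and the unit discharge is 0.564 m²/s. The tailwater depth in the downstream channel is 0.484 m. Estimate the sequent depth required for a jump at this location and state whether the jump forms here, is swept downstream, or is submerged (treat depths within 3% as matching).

V₁ = q/y₁ = 0.564/0.128 = 4.41 m/s. Fr₁ = V₁/√(g·y₁) = 4.41/√(9.81×0.128) = 3.93.
From the momentum equation for a rectangular channel, y₂/y₁ = ½[√(1 + 8Fr₁²) − 1] = ½[√124.7 − 1] = 5.08.
y₂ = 5.08 × 0.128 = 0.651 m.
Tailwater y_tw = 0.484 m: y_tw < y₂, so the jump is swept downstream.

y₂ = 0.651 m; the jump is swept downstream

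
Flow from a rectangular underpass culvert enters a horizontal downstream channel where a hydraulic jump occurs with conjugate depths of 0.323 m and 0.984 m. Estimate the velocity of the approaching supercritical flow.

V₁ = 4.42 m/s

For a rectangular channel the momentum equation gives q² = ½·g·y₁·y₂·(y₁ + y₂) = ½×9.81×0.323×0.984×1.31 = 2.04.
q = √2.04 = 1.43 m²/s.
V₁ = q/y₁ = 1.43/0.323 = 4.42 m/s.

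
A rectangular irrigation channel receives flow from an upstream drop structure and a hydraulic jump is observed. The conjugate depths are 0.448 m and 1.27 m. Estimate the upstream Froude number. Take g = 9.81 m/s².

For a rectangular channel the momentum equation gives q² = ½·g·y₁·y₂·(y₁ + y₂) = ½×9.81×0.448×1.27×1.72 = 4.79.
q = √4.79 = 2.19 m²/s.
V₁ = q/y₁ = 4.89 m/s; Fr₁ = V₁/√(g·y₁) = 2.33.

Fr₁ = 2.33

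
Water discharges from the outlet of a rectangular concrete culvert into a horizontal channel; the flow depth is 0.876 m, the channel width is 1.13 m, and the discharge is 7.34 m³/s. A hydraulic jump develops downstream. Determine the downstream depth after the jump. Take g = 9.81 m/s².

q = Q/b = 7.34/1.13 = 6.50 m²/s; V₁ = q/y₁ = 7.42 m/s. Fr₁ = V₁/√(g·y₁) = 2.53.
From the momentum equation for a rectangular channel, y₂/y₁ = ½[√(1 + 8Fr₁²) − 1] = ½[√52.19 − 1] = 3.11.
y₂ = 3.11 × 0.876 = 2.73 m.

y₂ = 2.73 m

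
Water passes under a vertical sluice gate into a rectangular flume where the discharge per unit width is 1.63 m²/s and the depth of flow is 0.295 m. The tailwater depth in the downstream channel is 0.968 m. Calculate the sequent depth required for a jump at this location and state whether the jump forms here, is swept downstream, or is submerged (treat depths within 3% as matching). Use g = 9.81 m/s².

V₁ = q/y₁ = 1.63/0.295 = 5.53 m/s. Fr₁ = V₁/√(g·y₁) = 5.53/√(9.81×0.295) = 3.25.
From the momentum equation for a rectangular channel, y₂/y₁ = ½[√(1 + 8Fr₁²) − 1] = ½[√85.40 − 1] = 4.12.
y₂ = 4.12 × 0.295 = 1.22 m.
Tailwater y_tw = 0.968 m: y_tw < y₂, so the jump is swept downstream.

y₂ = 1.22 m; the jump is swept downstream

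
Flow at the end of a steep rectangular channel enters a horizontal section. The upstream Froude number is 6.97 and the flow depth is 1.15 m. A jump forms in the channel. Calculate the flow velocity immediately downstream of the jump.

V₂ = 2.50 m/s

Fr₁ = 6.97 (given).
Sequent-depth ratio: y₂/y₁ = ½[√(1 + 8Fr₁²) − 1] = ½[√389.6 − 1] = 9.37.
y₂ = 9.37 × 1.15 = 10.8 m.
V₁ = Fr₁·√(g·y₁) = 6.97×√(9.81×1.15) = 23.4 m/s; q = V₁·y₁ = 26.9 m²/s.
V₂ = q/y₂ = 26.9/10.8 = 2.50 m/s.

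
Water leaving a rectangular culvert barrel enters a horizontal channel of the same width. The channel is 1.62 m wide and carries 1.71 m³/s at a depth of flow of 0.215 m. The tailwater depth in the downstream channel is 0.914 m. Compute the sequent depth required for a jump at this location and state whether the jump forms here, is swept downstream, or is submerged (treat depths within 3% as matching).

y₂ = 0.926 m; the jump forms here

q = Q/b = 1.71/1.62 = 1.06 m²/s; V₁ = q/y₁ = 4.91 m/s. Fr₁ = V₁/√(g·y₁) = 3.38.
From the momentum equation for a rectangular channel, y₂/y₁ = ½[√(1 + 8Fr₁²) − 1] = ½[√92.43 − 1] = 4.31.
y₂ = 4.31 × 0.215 = 0.926 m.
Tailwater y_tw = 0.914 m: y_tw ≈ y₂, so the jump forms here.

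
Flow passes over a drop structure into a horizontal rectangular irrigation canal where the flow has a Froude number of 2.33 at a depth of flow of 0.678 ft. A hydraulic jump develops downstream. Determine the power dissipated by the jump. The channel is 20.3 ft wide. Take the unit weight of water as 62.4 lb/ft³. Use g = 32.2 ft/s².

Fr₁ = 2.33 (given).
By Bélanger, y₂/y₁ = ½[√(1 + 8Fr₁²) − 1] = ½[√44.43 − 1] = 2.83.
y₂ = 2.83 × 0.678 = 1.92 ft.
V₁ = Fr₁·√(g·y₁) = 2.33×√(32.2×0.678) = 10.9 ft/s; q = V₁·y₁ = 7.38 ft²/s. V₂ = q/y₂ = 7.38/1.92 = 3.84 ft/s. E₁ = y₁ + V₁²/2g = 2.52 ft; E₂ = y₂ + V₂²/2g = 2.15 ft. ΔE = E₁ − E₂ = 0.368 ft.
Q = q·b = 7.38 × 20.3 = 150 cfs. P = γ·Q·ΔE/550 = 62.4 × 150 × 0.368 / 550 = 6.26 hp.

P = 6.26 hp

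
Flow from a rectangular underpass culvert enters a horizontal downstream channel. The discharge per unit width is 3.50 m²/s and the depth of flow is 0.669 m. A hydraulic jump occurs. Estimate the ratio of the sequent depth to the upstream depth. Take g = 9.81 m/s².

V₁ = q/y₁ = 3.50/0.669 = 5.23 m/s. Fr₁ = V₁/√(g·y₁) = 5.23/√(9.81×0.669) = 2.04.
From the momentum equation for a rectangular channel, y₂/y₁ = ½[√(1 + 8Fr₁²) − 1] = ½[√34.36 − 1] = 2.43.

y₂/y₁ = 2.43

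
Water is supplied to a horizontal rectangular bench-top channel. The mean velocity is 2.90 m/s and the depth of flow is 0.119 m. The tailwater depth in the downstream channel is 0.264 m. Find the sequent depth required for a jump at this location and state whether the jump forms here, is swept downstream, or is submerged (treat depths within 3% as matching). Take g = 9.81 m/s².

y₂ = 0.396 m; the jump is swept downstream

Fr₁ = V₁/√(g·y₁) = 2.90/√(9.81×0.119) = 2.68.
Bélanger equation: y₂/y₁ = ½[√(1 + 8Fr₁²) − 1] = ½[√58.63 − 1] = 3.33.
y₂ = 3.33 × 0.119 = 0.396 m.
Tailwater y_tw = 0.264 m: y_tw < y₂, so the jump is swept downstream.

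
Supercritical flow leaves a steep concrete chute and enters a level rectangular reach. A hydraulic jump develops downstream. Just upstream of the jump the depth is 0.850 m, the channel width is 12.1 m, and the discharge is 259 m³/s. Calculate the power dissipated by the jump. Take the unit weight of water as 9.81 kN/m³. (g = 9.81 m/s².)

q = Q/b = 259/12.1 = 21.4 m²/s; V₁ = q/y₁ = 25.2 m/s. Fr₁ = V₁/√(g·y₁) = 8.72.
Bélanger equation: y₂/y₁ = ½[√(1 + 8Fr₁²) − 1] = ½[√609.4 − 1] = 11.8.
y₂ = 11.8 × 0.850 = 10.1 m.
V₂ = q/y₂ = 21.4/10.1 = 2.13 m/s. E₁ = y₁ + V₁²/2g = 33.2 m; E₂ = y₂ + V₂²/2g = 10.3 m. ΔE = E₁ − E₂ = 22.9 m.
P = γ·Q·ΔE = 9.81 × 259 × 22.9 = 58119 kW.

P = 58119 kW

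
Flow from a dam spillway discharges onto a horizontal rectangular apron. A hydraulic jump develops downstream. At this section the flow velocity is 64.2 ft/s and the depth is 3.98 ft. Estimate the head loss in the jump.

ΔE = 36.9 ft

Fr₁ = V₁/√(g·y₁) = 64.2/√(32.2×3.98) = 5.67.
Conjugate-depth relation: y₂/y₁ = ½[√(1 + 8Fr₁²) − 1] = ½[√258.3 − 1] = 7.54.
y₂ = 7.54 × 3.98 = 30.0 ft.
Head loss: ΔE = (y₂ − y₁)³/(4y₁y₂) = (30.0 − 3.98)³/(4×3.98×30.0) = 17600/477 = 36.9 ft.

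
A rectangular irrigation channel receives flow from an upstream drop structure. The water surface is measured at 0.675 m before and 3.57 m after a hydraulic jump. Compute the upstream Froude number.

For a rectangular channel the momentum equation gives q² = ½·g·y₁·y₂·(y₁ + y₂) = ½×9.81×0.675×3.57×4.25 = 50.2.
q = √50.2 = 7.08 m²/s.
V₁ = q/y₁ = 10.5 m/s; Fr₁ = V₁/√(g·y₁) = 4.08.

Fr₁ = 4.08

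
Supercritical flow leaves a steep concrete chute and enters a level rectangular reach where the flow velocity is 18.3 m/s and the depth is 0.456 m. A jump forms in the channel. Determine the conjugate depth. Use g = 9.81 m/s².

y₂ = 5.36 m

Fr₁ = V₁/√(g·y₁) = 18.3/√(9.81×0.456) = 8.65.
By Bélanger, y₂/y₁ = ½[√(1 + 8Fr₁²) − 1] = ½[√599.9 − 1] = 11.7.
y₂ = 11.7 × 0.456 = 5.36 m.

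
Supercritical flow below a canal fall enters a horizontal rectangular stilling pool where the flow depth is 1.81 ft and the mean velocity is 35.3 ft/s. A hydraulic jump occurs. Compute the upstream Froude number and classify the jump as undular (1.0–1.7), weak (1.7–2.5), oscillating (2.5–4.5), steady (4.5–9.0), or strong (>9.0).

Fr₁ = V₁/√(g·y₁) = 35.3/√(32.2×1.81) = 4.62.
Fr₁ = 4.62 lies in the steady range.

Fr₁ = 4.62; steady jump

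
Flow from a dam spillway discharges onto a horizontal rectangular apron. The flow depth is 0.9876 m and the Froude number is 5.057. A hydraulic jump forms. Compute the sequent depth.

y₂ = 6.586 m

Fr₁ = 5.057 (given).
By Bélanger, y₂/y₁ = ½[√(1 + 8Fr₁²) − 1] = ½[√205.59 − 1] = 6.669.
y₂ = 6.669 × 0.9876 = 6.586 m.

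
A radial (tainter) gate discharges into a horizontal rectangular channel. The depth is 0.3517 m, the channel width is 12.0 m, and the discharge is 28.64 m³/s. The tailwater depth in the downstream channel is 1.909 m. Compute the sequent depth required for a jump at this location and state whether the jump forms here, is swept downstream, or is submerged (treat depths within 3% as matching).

y₂ = 1.650 m; the jump is submerged

q = Q/b = 28.64/12.0 = 2.387 m²/s; V₁ = q/y₁ = 6.786 m/s. Fr₁ = V₁/√(g·y₁) = 3.653.
By Bélanger, y₂/y₁ = ½[√(1 + 8Fr₁²) − 1] = ½[√107.78 − 1] = 4.691.
y₂ = 4.691 × 0.3517 = 1.650 m.
Tailwater y_tw = 1.909 m: y_tw > y₂, so the jump is submerged.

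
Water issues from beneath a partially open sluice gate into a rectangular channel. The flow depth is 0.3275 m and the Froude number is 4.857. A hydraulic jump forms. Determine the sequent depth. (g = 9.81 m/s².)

y₂ = 2.092 m

Fr₁ = 4.857 (given).
By Bélanger, y₂/y₁ = ½[√(1 + 8Fr₁²) − 1] = ½[√189.72 − 1] = 6.387.
y₂ = 6.387 × 0.3275 = 2.092 m.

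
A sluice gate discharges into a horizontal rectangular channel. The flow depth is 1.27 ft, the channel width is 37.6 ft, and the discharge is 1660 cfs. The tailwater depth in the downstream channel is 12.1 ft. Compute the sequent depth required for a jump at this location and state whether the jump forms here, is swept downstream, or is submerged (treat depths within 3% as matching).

q = Q/b = 1660/37.6 = 44.1 ft²/s; V₁ = q/y₁ = 34.8 ft/s. Fr₁ = V₁/√(g·y₁) = 5.44.
Sequent-depth ratio: y₂/y₁ = ½[√(1 + 8Fr₁²) − 1] = ½[√237.4 − 1] = 7.20.
y₂ = 7.20 × 1.27 = 9.15 ft.
Tailwater y_tw = 12.1 ft: y_tw > y₂, so the jump is submerged.

y₂ = 9.15 ft; the jump is submerged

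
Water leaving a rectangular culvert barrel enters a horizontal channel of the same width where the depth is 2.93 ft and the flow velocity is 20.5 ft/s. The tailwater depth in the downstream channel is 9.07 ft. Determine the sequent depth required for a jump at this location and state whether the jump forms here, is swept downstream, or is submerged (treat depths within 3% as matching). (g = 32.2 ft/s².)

Fr₁ = V₁/√(g·y₁) = 20.5/√(32.2×2.93) = 2.11.
Sequent-depth ratio: y₂/y₁ = ½[√(1 + 8Fr₁²) − 1] = ½[√36.63 − 1] = 2.53.
y₂ = 2.53 × 2.93 = 7.40 ft.
Tailwater y_tw = 9.07 ft: y_tw > y₂, so the jump is submerged.

y₂ = 7.40 ft; the jump is submerged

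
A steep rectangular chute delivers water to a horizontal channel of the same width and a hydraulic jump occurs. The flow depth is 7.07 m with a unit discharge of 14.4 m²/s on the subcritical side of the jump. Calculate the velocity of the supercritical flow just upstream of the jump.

V₁ = 18.9 m/s

V₂ = q/y₂ = 14.4/7.07 = 2.04 m/s; Fr₂ = V₂/√(g·y₂) = 0.245.
Applying the sequent-depth relation in reverse, y₁/y₂ = ½[√(1 + 8Fr₂²) − 1] = ½[√1.479 − 1] = 0.108.
y₁ = 0.108 × 7.07 = 0.763 m.
V₁ = q/y₁ = 14.4/0.763 = 18.9 m/s.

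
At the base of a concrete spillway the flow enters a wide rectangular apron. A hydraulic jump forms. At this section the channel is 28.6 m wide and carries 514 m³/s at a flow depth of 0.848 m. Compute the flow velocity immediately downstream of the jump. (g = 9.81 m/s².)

q = Q/b = 514/28.6 = 18.0 m²/s; V₁ = q/y₁ = 21.2 m/s. Fr₁ = V₁/√(g·y₁) = 7.35.
From the momentum equation for a rectangular channel, y₂/y₁ = ½[√(1 + 8Fr₁²) − 1] = ½[√432.9 − 1] = 9.90.
y₂ = 9.90 × 0.848 = 8.40 m.
V₂ = q/y₂ = 18.0/8.40 = 2.14 m/s.

V₂ = 2.14 m/s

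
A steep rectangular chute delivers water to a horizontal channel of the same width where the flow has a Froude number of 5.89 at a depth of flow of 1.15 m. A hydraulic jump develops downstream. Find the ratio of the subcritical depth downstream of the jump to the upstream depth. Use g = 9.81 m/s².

y₂/y₁ = 7.84

Fr₁ = 5.89 (given).
Sequent-depth ratio: y₂/y₁ = ½[√(1 + 8Fr₁²) − 1] = ½[√278.5 − 1] = 7.84.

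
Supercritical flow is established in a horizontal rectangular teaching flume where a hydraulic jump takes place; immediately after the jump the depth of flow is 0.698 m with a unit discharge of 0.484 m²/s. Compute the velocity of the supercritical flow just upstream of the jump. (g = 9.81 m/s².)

V₁ = 5.55 m/s

V₂ = q/y₂ = 0.484/0.698 = 0.693 m/s; Fr₂ = V₂/√(g·y₂) = 0.265.
Applying the sequent-depth relation in reverse, y₁/y₂ = ½[√(1 + 8Fr₂²) − 1] = ½[√1.562 − 1] = 0.125.
y₁ = 0.125 × 0.698 = 0.0871 m.
V₁ = q/y₁ = 0.484/0.0871 = 5.55 m/s.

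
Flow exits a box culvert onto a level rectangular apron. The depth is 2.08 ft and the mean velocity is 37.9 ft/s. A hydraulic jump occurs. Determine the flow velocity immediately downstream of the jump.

Fr₁ = V₁/√(g·y₁) = 37.9/√(32.2×2.08) = 4.63.
Sequent-depth ratio: y₂/y₁ = ½[√(1 + 8Fr₁²) − 1] = ½[√172.6 − 1] = 6.07.
y₂ = 6.07 × 2.08 = 12.6 ft.
q = V₁·y₁ = 37.9 × 2.08 = 78.8 ft²/s.
V₂ = q/y₂ = 78.8/12.6 = 6.25 ft/s.

V₂ = 6.25 ft/s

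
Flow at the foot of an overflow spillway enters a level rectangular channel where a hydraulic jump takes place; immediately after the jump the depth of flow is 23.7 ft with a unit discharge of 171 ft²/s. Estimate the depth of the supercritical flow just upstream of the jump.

y₁ = 2.88 ft

V₂ = q/y₂ = 171/23.7 = 7.22 ft/s; Fr₂ = V₂/√(g·y₂) = 0.261.
Since the conjugate-depth ratio holds either way, y₁/y₂ = ½[√(1 + 8Fr₂²) − 1] = ½[√1.546 − 1] = 0.122.
y₁ = 0.122 × 23.7 = 2.88 ft.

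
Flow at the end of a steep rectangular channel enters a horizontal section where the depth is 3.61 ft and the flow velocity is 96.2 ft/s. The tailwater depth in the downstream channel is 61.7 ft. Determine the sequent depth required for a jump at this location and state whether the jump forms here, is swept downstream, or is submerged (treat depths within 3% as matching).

y₂ = 43.8 ft; the jump is submerged

Fr₁ = V₁/√(g·y₁) = 96.2/√(32.2×3.61) = 8.92.
Sequent-depth ratio: y₂/y₁ = ½[√(1 + 8Fr₁²) − 1] = ½[√637.9 − 1] = 12.1.
y₂ = 12.1 × 3.61 = 43.8 ft.
Tailwater y_tw = 61.7 ft: y_tw > y₂, so the jump is submerged.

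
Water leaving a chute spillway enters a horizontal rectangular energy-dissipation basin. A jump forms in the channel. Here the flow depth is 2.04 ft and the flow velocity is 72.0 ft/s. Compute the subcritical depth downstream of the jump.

y₂ = 24.6 ft

Fr₁ = V₁/√(g·y₁) = 72.0/√(32.2×2.04) = 8.88.
Conjugate-depth relation: y₂/y₁ = ½[√(1 + 8Fr₁²) − 1] = ½[√632.3 − 1] = 12.1.
y₂ = 12.1 × 2.04 = 24.6 ft.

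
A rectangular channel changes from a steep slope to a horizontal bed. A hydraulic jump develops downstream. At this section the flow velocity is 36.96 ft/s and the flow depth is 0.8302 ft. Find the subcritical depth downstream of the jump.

Fr₁ = V₁/√(g·y₁) = 36.96/√(32.2×0.8302) = 7.148.
Sequent-depth ratio: y₂/y₁ = ½[√(1 + 8Fr₁²) − 1] = ½[√409.80 − 1] = 9.622.
y₂ = 9.622 × 0.8302 = 7.988 ft.

y₂ = 7.988 ft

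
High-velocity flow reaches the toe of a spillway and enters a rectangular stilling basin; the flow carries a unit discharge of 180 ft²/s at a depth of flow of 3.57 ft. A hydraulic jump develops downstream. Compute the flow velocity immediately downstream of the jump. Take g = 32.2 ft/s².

V₂ = 8.17 ft/s

V₁ = q/y₁ = 180/3.57 = 50.4 ft/s. Fr₁ = V₁/√(g·y₁) = 50.4/√(32.2×3.57) = 4.70.
From the momentum equation for a rectangular channel, y₂/y₁ = ½[√(1 + 8Fr₁²) − 1] = ½[√177.9 − 1] = 6.17.
y₂ = 6.17 × 3.57 = 22.0 ft.
V₂ = q/y₂ = 180/22.0 = 8.17 ft/s.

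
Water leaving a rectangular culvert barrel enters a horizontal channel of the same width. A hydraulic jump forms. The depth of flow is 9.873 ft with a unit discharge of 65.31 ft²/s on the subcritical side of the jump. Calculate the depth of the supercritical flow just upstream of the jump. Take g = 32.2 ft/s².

y₁ = 2.219 ft

V₂ = q/y₂ = 65.31/9.873 = 6.615 ft/s; Fr₂ = V₂/√(g·y₂) = 0.3710.
From the momentum equation (using Fr₂), y₁/y₂ = ½[√(1 + 8Fr₂²) − 1] = ½[√2.1011 − 1] = 0.2248.
y₁ = 0.2248 × 9.873 = 2.219 ft.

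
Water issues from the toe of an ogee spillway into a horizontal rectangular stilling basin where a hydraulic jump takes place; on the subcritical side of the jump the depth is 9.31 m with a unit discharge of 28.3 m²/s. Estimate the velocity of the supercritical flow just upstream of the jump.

V₁ = 17.6 m/s

V₂ = q/y₂ = 28.3/9.31 = 3.04 m/s; Fr₂ = V₂/√(g·y₂) = 0.318.
Since the conjugate-depth ratio holds either way, y₁/y₂ = ½[√(1 + 8Fr₂²) − 1] = ½[√1.809 − 1] = 0.173.
y₁ = 0.173 × 9.31 = 1.61 m.
V₁ = q/y₁ = 28.3/1.61 = 17.6 m/s.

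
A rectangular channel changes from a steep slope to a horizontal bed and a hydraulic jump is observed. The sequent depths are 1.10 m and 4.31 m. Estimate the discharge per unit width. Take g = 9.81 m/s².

q = 11.2 m²/s

For a rectangular channel the momentum equation gives q² = ½·g·y₁·y₂·(y₁ + y₂) = ½×9.81×1.10×4.31×5.41 = 126.
q = √126 = 11.2 m²/s.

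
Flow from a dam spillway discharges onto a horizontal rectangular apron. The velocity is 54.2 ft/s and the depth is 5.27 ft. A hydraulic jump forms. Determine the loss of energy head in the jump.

Fr₁ = V₁/√(g·y₁) = 54.2/√(32.2×5.27) = 4.16.
From the momentum equation for a rectangular channel, y₂/y₁ = ½[√(1 + 8Fr₁²) − 1] = ½[√139.5 − 1] = 5.41.
y₂ = 5.41 × 5.27 = 28.5 ft.
Head loss: ΔE = (y₂ − y₁)³/(4y₁y₂) = (28.5 − 5.27)³/(4×5.27×28.5) = 12513/600 = 20.8 ft.

ΔE = 20.8 ft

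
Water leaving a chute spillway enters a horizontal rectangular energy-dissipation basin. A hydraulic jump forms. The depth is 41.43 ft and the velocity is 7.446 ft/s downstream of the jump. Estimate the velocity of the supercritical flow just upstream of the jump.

Fr₂ = V₂/√(g·y₂) = 7.446/√(32.2×41.43) = 0.2039.
Since the conjugate-depth ratio holds either way, y₁/y₂ = ½[√(1 + 8Fr₂²) − 1] = ½[√1.3325 − 1] = 0.07717.
y₁ = 0.07717 × 41.43 = 3.197 ft.
V₁ = q/y₁ = 308.5/3.197 = 96.49 ft/s.

V₁ = 96.49 ft/s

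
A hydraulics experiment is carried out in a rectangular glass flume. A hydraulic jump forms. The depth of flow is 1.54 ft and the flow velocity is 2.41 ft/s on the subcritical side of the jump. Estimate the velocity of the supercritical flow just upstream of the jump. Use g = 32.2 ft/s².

V₁ = 12.3 ft/s

Fr₂ = V₂/√(g·y₂) = 2.41/√(32.2×1.54) = 0.342.
From the momentum equation (using Fr₂), y₁/y₂ = ½[√(1 + 8Fr₂²) − 1] = ½[√1.937 − 1] = 0.196.
y₁ = 0.196 × 1.54 = 0.302 ft.
V₁ = q/y₁ = 3.71/0.302 = 12.3 ft/s.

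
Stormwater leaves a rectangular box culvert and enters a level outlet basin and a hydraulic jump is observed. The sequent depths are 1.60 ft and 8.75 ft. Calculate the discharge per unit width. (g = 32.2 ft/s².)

q = 48.3 ft²/s

For a rectangular channel the momentum equation gives q² = ½·g·y₁·y₂·(y₁ + y₂) = ½×32.2×1.60×8.75×10.3 = 2333.
q = √2333 = 48.3 ft²/s.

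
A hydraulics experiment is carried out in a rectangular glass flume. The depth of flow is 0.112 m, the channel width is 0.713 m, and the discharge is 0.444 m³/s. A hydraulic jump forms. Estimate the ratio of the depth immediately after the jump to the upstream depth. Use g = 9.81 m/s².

q = Q/b = 0.444/0.713 = 0.623 m²/s; V₁ = q/y₁ = 5.56 m/s. Fr₁ = V₁/√(g·y₁) = 5.30.
From the momentum equation for a rectangular channel, y₂/y₁ = ½[√(1 + 8Fr₁²) − 1] = ½[√226.1 − 1] = 7.02.

y₂/y₁ = 7.02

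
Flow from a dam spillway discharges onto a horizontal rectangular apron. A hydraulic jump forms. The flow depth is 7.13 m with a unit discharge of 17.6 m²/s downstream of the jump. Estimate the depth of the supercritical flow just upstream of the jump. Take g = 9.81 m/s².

V₂ = q/y₂ = 17.6/7.13 = 2.47 m/s; Fr₂ = V₂/√(g·y₂) = 0.295.
From the momentum equation (using Fr₂), y₁/y₂ = ½[√(1 + 8Fr₂²) − 1] = ½[√1.697 − 1] = 0.151.
y₁ = 0.151 × 7.13 = 1.08 m.

y₁ = 1.08 m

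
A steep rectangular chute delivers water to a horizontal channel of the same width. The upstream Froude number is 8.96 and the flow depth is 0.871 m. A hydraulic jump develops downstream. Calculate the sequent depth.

y₂ = 10.6 m

Fr₁ = 8.96 (given).
From the momentum equation for a rectangular channel, y₂/y₁ = ½[√(1 + 8Fr₁²) − 1] = ½[√643.3 − 1] = 12.2.
y₂ = 12.2 × 0.871 = 10.6 m.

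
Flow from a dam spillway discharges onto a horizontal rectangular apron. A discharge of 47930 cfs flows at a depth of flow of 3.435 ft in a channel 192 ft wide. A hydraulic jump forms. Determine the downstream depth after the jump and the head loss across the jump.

q = Q/b = 47930/192 = 249.6 ft²/s; V₁ = q/y₁ = 72.67 ft/s. Fr₁ = V₁/√(g·y₁) = 6.910.
Conjugate-depth relation: y₂/y₁ = ½[√(1 + 8Fr₁²) − 1] = ½[√383.00 − 1] = 9.285.
y₂ = 9.285 × 3.435 = 31.89 ft.
V₂ = q/y₂ = 249.6/31.89 = 7.827 ft/s. E₁ = y₁ + V₁²/2g = 85.45 ft; E₂ = y₂ + V₂²/2g = 32.85 ft. ΔE = E₁ − E₂ = 52.60 ft.

y₂ = 31.89 ft; ΔE = 52.60 ft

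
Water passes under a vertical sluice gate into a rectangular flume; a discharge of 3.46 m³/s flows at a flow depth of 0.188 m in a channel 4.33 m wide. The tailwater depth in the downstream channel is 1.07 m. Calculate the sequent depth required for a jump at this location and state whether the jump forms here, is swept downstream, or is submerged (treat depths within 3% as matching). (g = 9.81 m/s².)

q = Q/b = 3.46/4.33 = 0.799 m²/s; V₁ = q/y₁ = 4.25 m/s. Fr₁ = V₁/√(g·y₁) = 3.13.
Conjugate-depth relation: y₂/y₁ = ½[√(1 + 8Fr₁²) − 1] = ½[√79.37 − 1] = 3.95.
y₂ = 3.95 × 0.188 = 0.743 m.
Tailwater y_tw = 1.07 m: y_tw > y₂, so the jump is submerged.

y₂ = 0.743 m; the jump is submerged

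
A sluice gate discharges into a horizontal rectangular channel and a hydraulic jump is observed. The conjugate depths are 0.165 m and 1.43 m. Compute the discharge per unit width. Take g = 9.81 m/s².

For a rectangular channel the momentum equation gives q² = ½·g·y₁·y₂·(y₁ + y₂) = ½×9.81×0.165×1.43×1.59 = 1.85.
q = √1.85 = 1.36 m²/s.

q = 1.36 m²/s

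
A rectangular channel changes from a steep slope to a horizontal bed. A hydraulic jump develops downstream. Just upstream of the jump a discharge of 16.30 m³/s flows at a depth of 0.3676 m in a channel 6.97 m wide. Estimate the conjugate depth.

y₂ = 1.567 m

q = Q/b = 16.30/6.97 = 2.339 m²/s; V₁ = q/y₁ = 6.362 m/s. Fr₁ = V₁/√(g·y₁) = 3.350.
By Bélanger, y₂/y₁ = ½[√(1 + 8Fr₁²) − 1] = ½[√90.785 − 1] = 4.264.
y₂ = 4.264 × 0.3676 = 1.567 m.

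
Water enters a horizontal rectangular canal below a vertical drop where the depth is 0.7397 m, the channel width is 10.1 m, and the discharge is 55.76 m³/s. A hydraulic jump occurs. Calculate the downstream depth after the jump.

y₂ = 2.552 m

q = Q/b = 55.76/10.1 = 5.521 m²/s; V₁ = q/y₁ = 7.464 m/s. Fr₁ = V₁/√(g·y₁) = 2.771.
Conjugate-depth relation: y₂/y₁ = ½[√(1 + 8Fr₁²) − 1] = ½[√62.413 − 1] = 3.450.
y₂ = 3.450 × 0.7397 = 2.552 m.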